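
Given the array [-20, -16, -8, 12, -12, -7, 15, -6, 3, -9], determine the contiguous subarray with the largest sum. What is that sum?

Using Kadane's algorithm on [-20, -16, -8, 12, -12, -7, 15, -6, 3, -9]:

Scanning through the array:
Position 1 (value -16): max_ending_here = -16, max_so_far = -16
Position 2 (value -8): max_ending_here = -8, max_so_far = -8
Position 3 (value 12): max_ending_here = 12, max_so_far = 12
Position 4 (value -12): max_ending_here = 0, max_so_far = 12
Position 5 (value -7): max_ending_here = -7, max_so_far = 12
Position 6 (value 15): max_ending_here = 15, max_so_far = 15
Position 7 (value -6): max_ending_here = 9, max_so_far = 15
Position 8 (value 3): max_ending_here = 12, max_so_far = 15
Position 9 (value -9): max_ending_here = 3, max_so_far = 15

Maximum subarray: [15]
Maximum sum: 15

The maximum subarray is [15] with sum 15. This subarray runs from index 6 to index 6.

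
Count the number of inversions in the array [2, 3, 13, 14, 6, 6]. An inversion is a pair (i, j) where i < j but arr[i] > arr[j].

Finding inversions in [2, 3, 13, 14, 6, 6]:

(2, 4): arr[2]=13 > arr[4]=6
(2, 5): arr[2]=13 > arr[5]=6
(3, 4): arr[3]=14 > arr[4]=6
(3, 5): arr[3]=14 > arr[5]=6

Total inversions: 4

The array has 4 inversion(s): (2,4), (2,5), (3,4), (3,5). Each pair (i,j) satisfies i < j and arr[i] > arr[j].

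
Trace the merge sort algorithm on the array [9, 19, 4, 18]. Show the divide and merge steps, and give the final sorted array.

Merge sort trace:

Split: [9, 19, 4, 18] -> [9, 19] and [4, 18]
  Split: [9, 19] -> [9] and [19]
  Merge: [9] + [19] -> [9, 19]
  Split: [4, 18] -> [4] and [18]
  Merge: [4] + [18] -> [4, 18]
Merge: [9, 19] + [4, 18] -> [4, 9, 18, 19]

Final sorted array: [4, 9, 18, 19]

The merge sort proceeds by recursively splitting the array and merging sorted halves.
After all merges, the sorted array is [4, 9, 18, 19].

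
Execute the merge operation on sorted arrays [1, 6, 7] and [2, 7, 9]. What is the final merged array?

Merging process:

Compare 1 vs 2: take 1 from left. Merged: [1]
Compare 6 vs 2: take 2 from right. Merged: [1, 2]
Compare 6 vs 7: take 6 from left. Merged: [1, 2, 6]
Compare 7 vs 7: take 7 from left. Merged: [1, 2, 6, 7]
Append remaining from right: [7, 9]. Merged: [1, 2, 6, 7, 7, 9]

Final merged array: [1, 2, 6, 7, 7, 9]
Total comparisons: 4

The merged array is [1, 2, 6, 7, 7, 9], requiring 4 comparisons. The merge step runs in O(n) time where n is the total number of elements.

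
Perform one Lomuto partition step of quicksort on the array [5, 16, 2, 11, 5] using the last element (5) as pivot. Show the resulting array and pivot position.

Lomuto partition with pivot = 5:

Initial array: [5, 16, 2, 11, 5]

arr[0]=5 <= 5: swap with position 0, array becomes [5, 16, 2, 11, 5]
arr[1]=16 > 5: no swap
arr[2]=2 <= 5: swap with position 1, array becomes [5, 2, 16, 11, 5]
arr[3]=11 > 5: no swap

Place pivot at position 2: [5, 2, 5, 11, 16]
Pivot position: 2

After partitioning with pivot 5, the array becomes [5, 2, 5, 11, 16]. The pivot is placed at index 2. All elements to the left of the pivot are <= 5, and all elements to the right are > 5.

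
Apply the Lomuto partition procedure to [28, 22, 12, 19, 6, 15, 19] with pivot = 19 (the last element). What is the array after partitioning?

Lomuto partition with pivot = 19:

Initial array: [28, 22, 12, 19, 6, 15, 19]

arr[0]=28 > 19: no swap
arr[1]=22 > 19: no swap
arr[2]=12 <= 19: swap with position 0, array becomes [12, 22, 28, 19, 6, 15, 19]
arr[3]=19 <= 19: swap with position 1, array becomes [12, 19, 28, 22, 6, 15, 19]
arr[4]=6 <= 19: swap with position 2, array becomes [12, 19, 6, 22, 28, 15, 19]
arr[5]=15 <= 19: swap with position 3, array becomes [12, 19, 6, 15, 28, 22, 19]

Place pivot at position 4: [12, 19, 6, 15, 19, 22, 28]
Pivot position: 4

After partitioning with pivot 19, the array becomes [12, 19, 6, 15, 19, 22, 28]. The pivot is placed at index 4. All elements to the left of the pivot are <= 19, and all elements to the right are > 19.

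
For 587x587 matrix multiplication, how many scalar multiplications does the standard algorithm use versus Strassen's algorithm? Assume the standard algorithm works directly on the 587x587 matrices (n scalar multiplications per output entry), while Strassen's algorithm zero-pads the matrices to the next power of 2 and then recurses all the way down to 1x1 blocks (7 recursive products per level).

Matrix multiplication for 587x587 matrices:

Strassen's algorithm requires power-of-2 dimensions. Pad 587x587 to 1024x1024 (next power of 2).

Standard algorithm: 587^3 = 202262003 multiplications
Strassen's algorithm: 7^(log2(1024)) = 7^10 = 282475249 multiplications
Difference: 202262003 - 282475249 = -80213246 (Strassen uses MORE here due to padding overhead — for small or just-over-power-of-2 n, padding can outweigh the per-level savings)

Standard: 202262003 multiplications (587^3). Strassen: 282475249 multiplications (7^10, after padding to 1024x1024). Strassen reduces 8 recursive multiplications to 7 at each level.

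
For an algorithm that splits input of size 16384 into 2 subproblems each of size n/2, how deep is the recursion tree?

For divide and conquer with division factor 2:

Problem sizes at each level:
Level 0: 16384
Level 1: 8192
Level 2: 4096
Level 3: 2048
Level 4: 1024
Level 5: 512
Level 6: 256
Level 7: 128
Level 8: 64
Level 9: 32
Level 10: 16
Level 11: 8
Level 12: 4
Level 13: 2
Level 14: 1

The root is level 0 and the size-1 base case is level 14 (the tree spans levels 0 through 14, i.e. 15 levels counting the root), so the depth is the number of divisions: log_2(16384) = 14

The recursion tree depth is log_2(16384) = 14. At each level, the problem size is divided by 2, so it takes 14 divisions to reduce to a base case of size 1. The algorithm makes 2 recursive calls at each level.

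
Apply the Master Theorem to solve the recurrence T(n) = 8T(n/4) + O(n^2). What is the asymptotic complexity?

Master Theorem for T(n) = 8T(n/4) + O(n^2):

a = 8, b = 4, c = 2
log_b(a) = log_4(8) = 1.5000

Case 3: c = 2 > log_4(8) = 1.5000
T(n) = O(n^2) = O(n^2)

For T(n) = 8T(n/4) + O(n^2): log_4(8) = 1.5000. This is Case 3 of the Master Theorem (c > log_b(a), work dominated by root), giving O(n^2).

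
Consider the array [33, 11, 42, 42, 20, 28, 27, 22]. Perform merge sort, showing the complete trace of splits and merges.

Merge sort trace:

Split: [33, 11, 42, 42, 20, 28, 27, 22] -> [33, 11, 42, 42] and [20, 28, 27, 22]
  Split: [33, 11, 42, 42] -> [33, 11] and [42, 42]
    Split: [33, 11] -> [33] and [11]
    Merge: [33] + [11] -> [11, 33]
    Split: [42, 42] -> [42] and [42]
    Merge: [42] + [42] -> [42, 42]
  Merge: [11, 33] + [42, 42] -> [11, 33, 42, 42]
  Split: [20, 28, 27, 22] -> [20, 28] and [27, 22]
    Split: [20, 28] -> [20] and [28]
    Merge: [20] + [28] -> [20, 28]
    Split: [27, 22] -> [27] and [22]
    Merge: [27] + [22] -> [22, 27]
  Merge: [20, 28] + [22, 27] -> [20, 22, 27, 28]
Merge: [11, 33, 42, 42] + [20, 22, 27, 28] -> [11, 20, 22, 27, 28, 33, 42, 42]

Final sorted array: [11, 20, 22, 27, 28, 33, 42, 42]

The merge sort proceeds by recursively splitting the array and merging sorted halves.
After all merges, the sorted array is [11, 20, 22, 27, 28, 33, 42, 42].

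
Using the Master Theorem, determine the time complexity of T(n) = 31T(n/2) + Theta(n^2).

Master Theorem for T(n) = 31T(n/2) + O(n^2):

a = 31, b = 2, c = 2
log_b(a) = log_2(31) = 4.9542

Case 1: c = 2 < log_2(31) = 4.9542
T(n) = O(n^(log_2 31))

For T(n) = 31T(n/2) + O(n^2): log_2(31) = 4.9542. This is Case 1 of the Master Theorem (c < log_b(a), work dominated by leaves), giving O(n^(log_2 31)).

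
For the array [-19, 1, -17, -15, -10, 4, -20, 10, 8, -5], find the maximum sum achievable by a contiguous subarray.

Using Kadane's algorithm on [-19, 1, -17, -15, -10, 4, -20, 10, 8, -5]:

Scanning through the array:
Position 1 (value 1): max_ending_here = 1, max_so_far = 1
Position 2 (value -17): max_ending_here = -16, max_so_far = 1
Position 3 (value -15): max_ending_here = -15, max_so_far = 1
Position 4 (value -10): max_ending_here = -10, max_so_far = 1
Position 5 (value 4): max_ending_here = 4, max_so_far = 4
Position 6 (value -20): max_ending_here = -16, max_so_far = 4
Position 7 (value 10): max_ending_here = 10, max_so_far = 10
Position 8 (value 8): max_ending_here = 18, max_so_far = 18
Position 9 (value -5): max_ending_here = 13, max_so_far = 18

Maximum subarray: [10, 8]
Maximum sum: 18

The maximum subarray is [10, 8] with sum 18. This subarray runs from index 7 to index 8.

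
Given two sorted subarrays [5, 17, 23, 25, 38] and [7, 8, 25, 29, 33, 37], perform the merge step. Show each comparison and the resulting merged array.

Merging process:

Compare 5 vs 7: take 5 from left. Merged: [5]
Compare 17 vs 7: take 7 from right. Merged: [5, 7]
Compare 17 vs 8: take 8 from right. Merged: [5, 7, 8]
Compare 17 vs 25: take 17 from left. Merged: [5, 7, 8, 17]
Compare 23 vs 25: take 23 from left. Merged: [5, 7, 8, 17, 23]
Compare 25 vs 25: take 25 from left. Merged: [5, 7, 8, 17, 23, 25]
Compare 38 vs 25: take 25 from right. Merged: [5, 7, 8, 17, 23, 25, 25]
Compare 38 vs 29: take 29 from right. Merged: [5, 7, 8, 17, 23, 25, 25, 29]
Compare 38 vs 33: take 33 from right. Merged: [5, 7, 8, 17, 23, 25, 25, 29, 33]
Compare 38 vs 37: take 37 from right. Merged: [5, 7, 8, 17, 23, 25, 25, 29, 33, 37]
Append remaining from left: [38]. Merged: [5, 7, 8, 17, 23, 25, 25, 29, 33, 37, 38]

Final merged array: [5, 7, 8, 17, 23, 25, 25, 29, 33, 37, 38]
Total comparisons: 10

The merged array is [5, 7, 8, 17, 23, 25, 25, 29, 33, 37, 38], requiring 10 comparisons. The merge step runs in O(n) time where n is the total number of elements.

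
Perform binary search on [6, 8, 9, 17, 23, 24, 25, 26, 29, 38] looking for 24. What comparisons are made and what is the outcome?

Binary search for 24 in [6, 8, 9, 17, 23, 24, 25, 26, 29, 38]:

lo=0, hi=9, mid=4, arr[mid]=23 -> 23 < 24, search right half
lo=5, hi=9, mid=7, arr[mid]=26 -> 26 > 24, search left half
lo=5, hi=6, mid=5, arr[mid]=24 -> Found target at index 5!

Binary search finds 24 at index 5 after 3 comparisons. The search repeatedly halves the search space by comparing with the middle element.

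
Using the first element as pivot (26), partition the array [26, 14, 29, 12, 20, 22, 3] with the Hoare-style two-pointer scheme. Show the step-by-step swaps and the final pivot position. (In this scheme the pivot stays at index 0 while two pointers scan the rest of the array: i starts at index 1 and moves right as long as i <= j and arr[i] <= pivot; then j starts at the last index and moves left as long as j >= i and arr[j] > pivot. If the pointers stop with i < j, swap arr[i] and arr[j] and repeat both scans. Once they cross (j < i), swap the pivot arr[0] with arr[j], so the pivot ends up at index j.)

Hoare-style two-pointer partition with pivot = 26:

Initial array: [26, 14, 29, 12, 20, 22, 3]

Pointers start at i = 1, j = 6.
i stops at index 2 (arr[2]=29 > 26), j stops at index 6 (arr[6]=3 <= 26): swap arr[2] and arr[6], array becomes [26, 14, 3, 12, 20, 22, 29]
i ends at 6, j ends at 5: the pointers have crossed (j < i), so scanning stops.

Swap pivot arr[0] with arr[5] to place pivot at position 5: [22, 14, 3, 12, 20, 26, 29]
Pivot position: 5

After partitioning with pivot 26, the array becomes [22, 14, 3, 12, 20, 26, 29]. The pivot is placed at index 5. All elements to the left of the pivot are <= 26, and all elements to the right are > 26.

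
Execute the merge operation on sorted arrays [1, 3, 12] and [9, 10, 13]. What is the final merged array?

Merging process:

Compare 1 vs 9: take 1 from left. Merged: [1]
Compare 3 vs 9: take 3 from left. Merged: [1, 3]
Compare 12 vs 9: take 9 from right. Merged: [1, 3, 9]
Compare 12 vs 10: take 10 from right. Merged: [1, 3, 9, 10]
Compare 12 vs 13: take 12 from left. Merged: [1, 3, 9, 10, 12]
Append remaining from right: [13]. Merged: [1, 3, 9, 10, 12, 13]

Final merged array: [1, 3, 9, 10, 12, 13]
Total comparisons: 5

The merged array is [1, 3, 9, 10, 12, 13], requiring 5 comparisons. The merge step runs in O(n) time where n is the total number of elements.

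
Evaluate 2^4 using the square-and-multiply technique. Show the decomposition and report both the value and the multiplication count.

Computing 2^4 by squaring (build up from 2^1; each line after the first costs one multiplication):

2^1 = 2
2^2 = (2^1)^2 = 2^2 = 4
2^4 = (2^2)^2 = 4^2 = 16

Result: 16
Multiplications needed: 2 (2 lines after 2^1)

2^4 = 16. Using exponentiation by squaring, this requires 2 multiplications. The key idea: if the exponent is even, square the half-power; if odd, multiply by the base once.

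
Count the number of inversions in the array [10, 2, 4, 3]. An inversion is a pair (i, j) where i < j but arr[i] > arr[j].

Finding inversions in [10, 2, 4, 3]:

(0, 1): arr[0]=10 > arr[1]=2
(0, 2): arr[0]=10 > arr[2]=4
(0, 3): arr[0]=10 > arr[3]=3
(2, 3): arr[2]=4 > arr[3]=3

Total inversions: 4

The array has 4 inversion(s): (0,1), (0,2), (0,3), (2,3). Each pair (i,j) satisfies i < j and arr[i] > arr[j].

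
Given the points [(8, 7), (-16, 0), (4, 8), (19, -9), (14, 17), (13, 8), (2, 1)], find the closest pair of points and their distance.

Computing all pairwise distances among 7 points:

d((8, 7), (-16, 0)) = 25.0
d((8, 7), (4, 8)) = 4.1231 <-- minimum
d((8, 7), (19, -9)) = 19.4165
d((8, 7), (14, 17)) = 11.6619
d((8, 7), (13, 8)) = 5.099
d((8, 7), (2, 1)) = 8.4853
d((-16, 0), (4, 8)) = 21.5407
d((-16, 0), (19, -9)) = 36.1386
d((-16, 0), (14, 17)) = 34.4819
d((-16, 0), (13, 8)) = 30.0832
d((-16, 0), (2, 1)) = 18.0278
d((4, 8), (19, -9)) = 22.6716
d((4, 8), (14, 17)) = 13.4536
d((4, 8), (13, 8)) = 9.0
d((4, 8), (2, 1)) = 7.2801
d((19, -9), (14, 17)) = 26.4764
d((19, -9), (13, 8)) = 18.0278
d((19, -9), (2, 1)) = 19.7231
d((14, 17), (13, 8)) = 9.0554
d((14, 17), (2, 1)) = 20.0
d((13, 8), (2, 1)) = 13.0384

Closest pair: (8, 7) and (4, 8) with distance 4.1231

The closest pair is (8, 7) and (4, 8) with Euclidean distance 4.1231. For 7 points, brute-force pairwise comparison is shown above. For large n, the divide-and-conquer algorithm (sort by x, recurse on halves, check the dividing strip) achieves O(n log n).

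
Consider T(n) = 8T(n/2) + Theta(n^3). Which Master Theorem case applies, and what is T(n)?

Master Theorem for T(n) = 8T(n/2) + O(n^3):

a = 8, b = 2, c = 3
log_b(a) = log_2(8) = 3.0000

Case 2: c = 3 = log_2(8) = 3.0000
T(n) = O(n^3 log n) = O(n^3 log n)

For T(n) = 8T(n/2) + O(n^3): log_2(8) = 3.0000. This is Case 2 of the Master Theorem (c = log_b(a), equal work at all levels), giving O(n^3 log n).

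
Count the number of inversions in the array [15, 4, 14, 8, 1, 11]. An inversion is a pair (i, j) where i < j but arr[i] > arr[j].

Finding inversions in [15, 4, 14, 8, 1, 11]:

(0, 1): arr[0]=15 > arr[1]=4
(0, 2): arr[0]=15 > arr[2]=14
(0, 3): arr[0]=15 > arr[3]=8
(0, 4): arr[0]=15 > arr[4]=1
(0, 5): arr[0]=15 > arr[5]=11
(1, 4): arr[1]=4 > arr[4]=1
(2, 3): arr[2]=14 > arr[3]=8
(2, 4): arr[2]=14 > arr[4]=1
(2, 5): arr[2]=14 > arr[5]=11
(3, 4): arr[3]=8 > arr[4]=1

Total inversions: 10

The array has 10 inversion(s): (0,1), (0,2), (0,3), (0,4), (0,5), (1,4), (2,3), (2,4), (2,5), (3,4). Each pair (i,j) satisfies i < j and arr[i] > arr[j].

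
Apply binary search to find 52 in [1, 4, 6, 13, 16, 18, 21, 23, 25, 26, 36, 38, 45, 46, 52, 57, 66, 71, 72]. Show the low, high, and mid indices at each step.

Binary search for 52 in [1, 4, 6, 13, 16, 18, 21, 23, 25, 26, 36, 38, 45, 46, 52, 57, 66, 71, 72]:

lo=0, hi=18, mid=9, arr[mid]=26 -> 26 < 52, search right half
lo=10, hi=18, mid=14, arr[mid]=52 -> Found target at index 14!

Binary search finds 52 at index 14 after 2 comparisons. The search repeatedly halves the search space by comparing with the middle element.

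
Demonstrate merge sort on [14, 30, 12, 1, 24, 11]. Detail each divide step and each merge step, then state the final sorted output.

Merge sort trace:

Split: [14, 30, 12, 1, 24, 11] -> [14, 30, 12] and [1, 24, 11]
  Split: [14, 30, 12] -> [14] and [30, 12]
    Split: [30, 12] -> [30] and [12]
    Merge: [30] + [12] -> [12, 30]
  Merge: [14] + [12, 30] -> [12, 14, 30]
  Split: [1, 24, 11] -> [1] and [24, 11]
    Split: [24, 11] -> [24] and [11]
    Merge: [24] + [11] -> [11, 24]
  Merge: [1] + [11, 24] -> [1, 11, 24]
Merge: [12, 14, 30] + [1, 11, 24] -> [1, 11, 12, 14, 24, 30]

Final sorted array: [1, 11, 12, 14, 24, 30]

The merge sort proceeds by recursively splitting the array and merging sorted halves.
After all merges, the sorted array is [1, 11, 12, 14, 24, 30].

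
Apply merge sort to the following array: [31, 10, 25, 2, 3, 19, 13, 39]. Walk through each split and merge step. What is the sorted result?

Merge sort trace:

Split: [31, 10, 25, 2, 3, 19, 13, 39] -> [31, 10, 25, 2] and [3, 19, 13, 39]
  Split: [31, 10, 25, 2] -> [31, 10] and [25, 2]
    Split: [31, 10] -> [31] and [10]
    Merge: [31] + [10] -> [10, 31]
    Split: [25, 2] -> [25] and [2]
    Merge: [25] + [2] -> [2, 25]
  Merge: [10, 31] + [2, 25] -> [2, 10, 25, 31]
  Split: [3, 19, 13, 39] -> [3, 19] and [13, 39]
    Split: [3, 19] -> [3] and [19]
    Merge: [3] + [19] -> [3, 19]
    Split: [13, 39] -> [13] and [39]
    Merge: [13] + [39] -> [13, 39]
  Merge: [3, 19] + [13, 39] -> [3, 13, 19, 39]
Merge: [2, 10, 25, 31] + [3, 13, 19, 39] -> [2, 3, 10, 13, 19, 25, 31, 39]

Final sorted array: [2, 3, 10, 13, 19, 25, 31, 39]

The merge sort proceeds by recursively splitting the array and merging sorted halves.
After all merges, the sorted array is [2, 3, 10, 13, 19, 25, 31, 39].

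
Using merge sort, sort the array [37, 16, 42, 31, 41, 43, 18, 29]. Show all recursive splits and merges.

Merge sort trace:

Split: [37, 16, 42, 31, 41, 43, 18, 29] -> [37, 16, 42, 31] and [41, 43, 18, 29]
  Split: [37, 16, 42, 31] -> [37, 16] and [42, 31]
    Split: [37, 16] -> [37] and [16]
    Merge: [37] + [16] -> [16, 37]
    Split: [42, 31] -> [42] and [31]
    Merge: [42] + [31] -> [31, 42]
  Merge: [16, 37] + [31, 42] -> [16, 31, 37, 42]
  Split: [41, 43, 18, 29] -> [41, 43] and [18, 29]
    Split: [41, 43] -> [41] and [43]
    Merge: [41] + [43] -> [41, 43]
    Split: [18, 29] -> [18] and [29]
    Merge: [18] + [29] -> [18, 29]
  Merge: [41, 43] + [18, 29] -> [18, 29, 41, 43]
Merge: [16, 31, 37, 42] + [18, 29, 41, 43] -> [16, 18, 29, 31, 37, 41, 42, 43]

Final sorted array: [16, 18, 29, 31, 37, 41, 42, 43]

The merge sort proceeds by recursively splitting the array and merging sorted halves.
After all merges, the sorted array is [16, 18, 29, 31, 37, 41, 42, 43].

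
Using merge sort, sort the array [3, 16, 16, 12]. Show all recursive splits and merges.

Merge sort trace:

Split: [3, 16, 16, 12] -> [3, 16] and [16, 12]
  Split: [3, 16] -> [3] and [16]
  Merge: [3] + [16] -> [3, 16]
  Split: [16, 12] -> [16] and [12]
  Merge: [16] + [12] -> [12, 16]
Merge: [3, 16] + [12, 16] -> [3, 12, 16, 16]

Final sorted array: [3, 12, 16, 16]

The merge sort proceeds by recursively splitting the array and merging sorted halves.
After all merges, the sorted array is [3, 12, 16, 16].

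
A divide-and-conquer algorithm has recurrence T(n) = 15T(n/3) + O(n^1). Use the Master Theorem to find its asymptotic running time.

Master Theorem for T(n) = 15T(n/3) + O(n^1):

a = 15, b = 3, c = 1
log_b(a) = log_3(15) = 2.4650

Case 1: c = 1 < log_3(15) = 2.4650
T(n) = O(n^(log_3 15))

For T(n) = 15T(n/3) + O(n^1): log_3(15) = 2.4650. This is Case 1 of the Master Theorem (c < log_b(a), work dominated by leaves), giving O(n^(log_3 15)).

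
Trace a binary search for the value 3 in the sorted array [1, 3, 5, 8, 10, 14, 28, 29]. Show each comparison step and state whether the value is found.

Binary search for 3 in [1, 3, 5, 8, 10, 14, 28, 29]:

lo=0, hi=7, mid=3, arr[mid]=8 -> 8 > 3, search left half
lo=0, hi=2, mid=1, arr[mid]=3 -> Found target at index 1!

Binary search finds 3 at index 1 after 2 comparisons. The search repeatedly halves the search space by comparing with the middle element.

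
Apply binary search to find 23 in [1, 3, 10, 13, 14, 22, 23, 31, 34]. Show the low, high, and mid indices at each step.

Binary search for 23 in [1, 3, 10, 13, 14, 22, 23, 31, 34]:

lo=0, hi=8, mid=4, arr[mid]=14 -> 14 < 23, search right half
lo=5, hi=8, mid=6, arr[mid]=23 -> Found target at index 6!

Binary search finds 23 at index 6 after 2 comparisons. The search repeatedly halves the search space by comparing with the middle element.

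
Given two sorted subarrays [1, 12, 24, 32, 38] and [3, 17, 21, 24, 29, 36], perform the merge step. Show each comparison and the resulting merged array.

Merging process:

Compare 1 vs 3: take 1 from left. Merged: [1]
Compare 12 vs 3: take 3 from right. Merged: [1, 3]
Compare 12 vs 17: take 12 from left. Merged: [1, 3, 12]
Compare 24 vs 17: take 17 from right. Merged: [1, 3, 12, 17]
Compare 24 vs 21: take 21 from right. Merged: [1, 3, 12, 17, 21]
Compare 24 vs 24: take 24 from left. Merged: [1, 3, 12, 17, 21, 24]
Compare 32 vs 24: take 24 from right. Merged: [1, 3, 12, 17, 21, 24, 24]
Compare 32 vs 29: take 29 from right. Merged: [1, 3, 12, 17, 21, 24, 24, 29]
Compare 32 vs 36: take 32 from left. Merged: [1, 3, 12, 17, 21, 24, 24, 29, 32]
Compare 38 vs 36: take 36 from right. Merged: [1, 3, 12, 17, 21, 24, 24, 29, 32, 36]
Append remaining from left: [38]. Merged: [1, 3, 12, 17, 21, 24, 24, 29, 32, 36, 38]

Final merged array: [1, 3, 12, 17, 21, 24, 24, 29, 32, 36, 38]
Total comparisons: 10

The merged array is [1, 3, 12, 17, 21, 24, 24, 29, 32, 36, 38], requiring 10 comparisons. The merge step runs in O(n) time where n is the total number of elements.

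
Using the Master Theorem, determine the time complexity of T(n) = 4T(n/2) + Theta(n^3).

Master Theorem for T(n) = 4T(n/2) + O(n^3):

a = 4, b = 2, c = 3
log_b(a) = log_2(4) = 2.0000

Case 3: c = 3 > log_2(4) = 2.0000
T(n) = O(n^3) = O(n^3)

For T(n) = 4T(n/2) + O(n^3): log_2(4) = 2.0000. This is Case 3 of the Master Theorem (c > log_b(a), work dominated by root), giving O(n^3).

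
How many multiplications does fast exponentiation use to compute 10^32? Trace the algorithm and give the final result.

Computing 10^32 by squaring (build up from 10^1; each line after the first costs one multiplication):

10^1 = 10
10^2 = (10^1)^2 = 10^2 = 100
10^4 = (10^2)^2 = 100^2 = 10000
10^8 = (10^4)^2 = 10000^2 = 100000000
10^16 = (10^8)^2 = 100000000^2 = 10000000000000000
10^32 = (10^16)^2 = 10000000000000000^2 = 100000000000000000000000000000000

Result: 100000000000000000000000000000000
Multiplications needed: 5 (5 lines after 10^1)

10^32 = 100000000000000000000000000000000. Using exponentiation by squaring, this requires 5 multiplications. The key idea: if the exponent is even, square the half-power; if odd, multiply by the base once.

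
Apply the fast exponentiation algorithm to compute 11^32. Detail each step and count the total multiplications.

Computing 11^32 by squaring (build up from 11^1; each line after the first costs one multiplication):

11^1 = 11
11^2 = (11^1)^2 = 11^2 = 121
11^4 = (11^2)^2 = 121^2 = 14641
11^8 = (11^4)^2 = 14641^2 = 214358881
11^16 = (11^8)^2 = 214358881^2 = 45949729863572161
11^32 = (11^16)^2 = 45949729863572161^2 = 2111377674535255285545615254209921

Result: 2111377674535255285545615254209921
Multiplications needed: 5 (5 lines after 11^1)

11^32 = 2111377674535255285545615254209921. Using exponentiation by squaring, this requires 5 multiplications. The key idea: if the exponent is even, square the half-power; if odd, multiply by the base once.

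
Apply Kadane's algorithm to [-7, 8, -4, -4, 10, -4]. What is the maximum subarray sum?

Using Kadane's algorithm on [-7, 8, -4, -4, 10, -4]:

Scanning through the array:
Position 1 (value 8): max_ending_here = 8, max_so_far = 8
Position 2 (value -4): max_ending_here = 4, max_so_far = 8
Position 3 (value -4): max_ending_here = 0, max_so_far = 8
Position 4 (value 10): max_ending_here = 10, max_so_far = 10
Position 5 (value -4): max_ending_here = 6, max_so_far = 10

Maximum subarray: [8, -4, -4, 10]
Maximum sum: 10

The maximum subarray is [8, -4, -4, 10] with sum 10. This subarray runs from index 1 to index 4.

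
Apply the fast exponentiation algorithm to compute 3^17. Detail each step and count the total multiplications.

Computing 3^17 by squaring (build up from 3^1; each line after the first costs one multiplication):

3^1 = 3
3^2 = (3^1)^2 = 3^2 = 9
3^4 = (3^2)^2 = 9^2 = 81
3^8 = (3^4)^2 = 81^2 = 6561
3^16 = (3^8)^2 = 6561^2 = 43046721
3^17 = 3 * 3^16 = 3 * 43046721 = 129140163

Result: 129140163
Multiplications needed: 5 (5 lines after 3^1)

3^17 = 129140163. Using exponentiation by squaring, this requires 5 multiplications. The key idea: if the exponent is even, square the half-power; if odd, multiply by the base once.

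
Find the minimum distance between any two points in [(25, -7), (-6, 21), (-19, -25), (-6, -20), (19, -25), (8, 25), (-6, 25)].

Computing all pairwise distances among 7 points:

d((25, -7), (-6, 21)) = 41.7732
d((25, -7), (-19, -25)) = 47.5395
d((25, -7), (-6, -20)) = 33.6155
d((25, -7), (19, -25)) = 18.9737
d((25, -7), (8, 25)) = 36.2353
d((25, -7), (-6, 25)) = 44.5533
d((-6, 21), (-19, -25)) = 47.8017
d((-6, 21), (-6, -20)) = 41.0
d((-6, 21), (19, -25)) = 52.3546
d((-6, 21), (8, 25)) = 14.5602
d((-6, 21), (-6, 25)) = 4.0 <-- minimum
d((-19, -25), (-6, -20)) = 13.9284
d((-19, -25), (19, -25)) = 38.0
d((-19, -25), (8, 25)) = 56.8243
d((-19, -25), (-6, 25)) = 51.6624
d((-6, -20), (19, -25)) = 25.4951
d((-6, -20), (8, 25)) = 47.1275
d((-6, -20), (-6, 25)) = 45.0
d((19, -25), (8, 25)) = 51.1957
d((19, -25), (-6, 25)) = 55.9017
d((8, 25), (-6, 25)) = 14.0

Closest pair: (-6, 21) and (-6, 25) with distance 4.0

The closest pair is (-6, 21) and (-6, 25) with Euclidean distance 4.0. For 7 points, brute-force pairwise comparison is shown above. For large n, the divide-and-conquer algorithm (sort by x, recurse on halves, check the dividing strip) achieves O(n log n).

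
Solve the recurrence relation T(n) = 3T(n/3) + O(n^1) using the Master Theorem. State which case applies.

Master Theorem for T(n) = 3T(n/3) + O(n^1):

a = 3, b = 3, c = 1
log_b(a) = log_3(3) = 1.0000

Case 2: c = 1 = log_3(3) = 1.0000
T(n) = O(n^1 log n) = O(n log n)

For T(n) = 3T(n/3) + O(n^1): log_3(3) = 1.0000. This is Case 2 of the Master Theorem (c = log_b(a), equal work at all levels), giving O(n log n).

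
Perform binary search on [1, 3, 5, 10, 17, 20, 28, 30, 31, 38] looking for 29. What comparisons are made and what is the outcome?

Binary search for 29 in [1, 3, 5, 10, 17, 20, 28, 30, 31, 38]:

lo=0, hi=9, mid=4, arr[mid]=17 -> 17 < 29, search right half
lo=5, hi=9, mid=7, arr[mid]=30 -> 30 > 29, search left half
lo=5, hi=6, mid=5, arr[mid]=20 -> 20 < 29, search right half
lo=6, hi=6, mid=6, arr[mid]=28 -> 28 < 29, search right half
lo=7 > hi=6, target 29 not found

Binary search determines that 29 is not in the array after 4 comparisons. The search space was exhausted without finding the target.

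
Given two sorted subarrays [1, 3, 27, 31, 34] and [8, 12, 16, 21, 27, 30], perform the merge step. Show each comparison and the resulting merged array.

Merging process:

Compare 1 vs 8: take 1 from left. Merged: [1]
Compare 3 vs 8: take 3 from left. Merged: [1, 3]
Compare 27 vs 8: take 8 from right. Merged: [1, 3, 8]
Compare 27 vs 12: take 12 from right. Merged: [1, 3, 8, 12]
Compare 27 vs 16: take 16 from right. Merged: [1, 3, 8, 12, 16]
Compare 27 vs 21: take 21 from right. Merged: [1, 3, 8, 12, 16, 21]
Compare 27 vs 27: take 27 from left. Merged: [1, 3, 8, 12, 16, 21, 27]
Compare 31 vs 27: take 27 from right. Merged: [1, 3, 8, 12, 16, 21, 27, 27]
Compare 31 vs 30: take 30 from right. Merged: [1, 3, 8, 12, 16, 21, 27, 27, 30]
Append remaining from left: [31, 34]. Merged: [1, 3, 8, 12, 16, 21, 27, 27, 30, 31, 34]

Final merged array: [1, 3, 8, 12, 16, 21, 27, 27, 30, 31, 34]
Total comparisons: 9

The merged array is [1, 3, 8, 12, 16, 21, 27, 27, 30, 31, 34], requiring 9 comparisons. The merge step runs in O(n) time where n is the total number of elements.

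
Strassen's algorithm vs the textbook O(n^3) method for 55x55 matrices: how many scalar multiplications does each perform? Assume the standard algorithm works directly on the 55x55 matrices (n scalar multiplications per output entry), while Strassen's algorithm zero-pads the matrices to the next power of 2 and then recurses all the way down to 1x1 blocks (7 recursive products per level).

Matrix multiplication for 55x55 matrices:

Strassen's algorithm requires power-of-2 dimensions. Pad 55x55 to 64x64 (next power of 2).

Standard algorithm: 55^3 = 166375 multiplications
Strassen's algorithm: 7^(log2(64)) = 7^6 = 117649 multiplications
Savings: 166375 - 117649 = 48726 multiplications

Standard: 166375 multiplications (55^3). Strassen: 117649 multiplications (7^6, after padding to 64x64). Strassen reduces 8 recursive multiplications to 7 at each level.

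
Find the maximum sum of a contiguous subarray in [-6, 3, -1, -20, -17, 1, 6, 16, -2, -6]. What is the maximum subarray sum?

Using Kadane's algorithm on [-6, 3, -1, -20, -17, 1, 6, 16, -2, -6]:

Scanning through the array:
Position 1 (value 3): max_ending_here = 3, max_so_far = 3
Position 2 (value -1): max_ending_here = 2, max_so_far = 3
Position 3 (value -20): max_ending_here = -18, max_so_far = 3
Position 4 (value -17): max_ending_here = -17, max_so_far = 3
Position 5 (value 1): max_ending_here = 1, max_so_far = 3
Position 6 (value 6): max_ending_here = 7, max_so_far = 7
Position 7 (value 16): max_ending_here = 23, max_so_far = 23
Position 8 (value -2): max_ending_here = 21, max_so_far = 23
Position 9 (value -6): max_ending_here = 15, max_so_far = 23

Maximum subarray: [1, 6, 16]
Maximum sum: 23

The maximum subarray is [1, 6, 16] with sum 23. This subarray runs from index 5 to index 7.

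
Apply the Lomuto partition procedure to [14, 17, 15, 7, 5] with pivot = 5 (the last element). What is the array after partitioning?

Lomuto partition with pivot = 5:

Initial array: [14, 17, 15, 7, 5]

arr[0]=14 > 5: no swap
arr[1]=17 > 5: no swap
arr[2]=15 > 5: no swap
arr[3]=7 > 5: no swap

Place pivot at position 0: [5, 17, 15, 7, 14]
Pivot position: 0

After partitioning with pivot 5, the array becomes [5, 17, 15, 7, 14]. The pivot is placed at index 0. All elements to the left of the pivot are <= 5, and all elements to the right are > 5.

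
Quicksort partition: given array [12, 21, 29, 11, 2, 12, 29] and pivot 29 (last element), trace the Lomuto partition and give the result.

Lomuto partition with pivot = 29:

Initial array: [12, 21, 29, 11, 2, 12, 29]

arr[0]=12 <= 29: swap with position 0, array becomes [12, 21, 29, 11, 2, 12, 29]
arr[1]=21 <= 29: swap with position 1, array becomes [12, 21, 29, 11, 2, 12, 29]
arr[2]=29 <= 29: swap with position 2, array becomes [12, 21, 29, 11, 2, 12, 29]
arr[3]=11 <= 29: swap with position 3, array becomes [12, 21, 29, 11, 2, 12, 29]
arr[4]=2 <= 29: swap with position 4, array becomes [12, 21, 29, 11, 2, 12, 29]
arr[5]=12 <= 29: swap with position 5, array becomes [12, 21, 29, 11, 2, 12, 29]

Place pivot at position 6: [12, 21, 29, 11, 2, 12, 29]
Pivot position: 6

After partitioning with pivot 29, the array becomes [12, 21, 29, 11, 2, 12, 29]. The pivot is placed at index 6. All elements to the left of the pivot are <= 29, and all elements to the right are > 29.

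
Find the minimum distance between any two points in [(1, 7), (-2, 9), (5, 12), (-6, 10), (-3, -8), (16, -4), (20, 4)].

Computing all pairwise distances among 7 points:

d((1, 7), (-2, 9)) = 3.6056 <-- minimum
d((1, 7), (5, 12)) = 6.4031
d((1, 7), (-6, 10)) = 7.6158
d((1, 7), (-3, -8)) = 15.5242
d((1, 7), (16, -4)) = 18.6011
d((1, 7), (20, 4)) = 19.2354
d((-2, 9), (5, 12)) = 7.6158
d((-2, 9), (-6, 10)) = 4.1231
d((-2, 9), (-3, -8)) = 17.0294
d((-2, 9), (16, -4)) = 22.2036
d((-2, 9), (20, 4)) = 22.561
d((5, 12), (-6, 10)) = 11.1803
d((5, 12), (-3, -8)) = 21.5407
d((5, 12), (16, -4)) = 19.4165
d((5, 12), (20, 4)) = 17.0
d((-6, 10), (-3, -8)) = 18.2483
d((-6, 10), (16, -4)) = 26.0768
d((-6, 10), (20, 4)) = 26.6833
d((-3, -8), (16, -4)) = 19.4165
d((-3, -8), (20, 4)) = 25.9422
d((16, -4), (20, 4)) = 8.9443

Closest pair: (1, 7) and (-2, 9) with distance 3.6056

The closest pair is (1, 7) and (-2, 9) with Euclidean distance 3.6056. For 7 points, brute-force pairwise comparison is shown above. For large n, the divide-and-conquer algorithm (sort by x, recurse on halves, check the dividing strip) achieves O(n log n).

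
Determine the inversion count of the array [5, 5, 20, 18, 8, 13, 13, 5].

Finding inversions in [5, 5, 20, 18, 8, 13, 13, 5]:

(2, 3): arr[2]=20 > arr[3]=18
(2, 4): arr[2]=20 > arr[4]=8
(2, 5): arr[2]=20 > arr[5]=13
(2, 6): arr[2]=20 > arr[6]=13
(2, 7): arr[2]=20 > arr[7]=5
(3, 4): arr[3]=18 > arr[4]=8
(3, 5): arr[3]=18 > arr[5]=13
(3, 6): arr[3]=18 > arr[6]=13
(3, 7): arr[3]=18 > arr[7]=5
(4, 7): arr[4]=8 > arr[7]=5
(5, 7): arr[5]=13 > arr[7]=5
(6, 7): arr[6]=13 > arr[7]=5

Total inversions: 12

The array has 12 inversion(s): (2,3), (2,4), (2,5), (2,6), (2,7), (3,4), (3,5), (3,6), (3,7), (4,7), (5,7), (6,7). Each pair (i,j) satisfies i < j and arr[i] > arr[j].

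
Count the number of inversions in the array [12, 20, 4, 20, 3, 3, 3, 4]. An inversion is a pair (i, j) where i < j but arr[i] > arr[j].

Finding inversions in [12, 20, 4, 20, 3, 3, 3, 4]:

(0, 2): arr[0]=12 > arr[2]=4
(0, 4): arr[0]=12 > arr[4]=3
(0, 5): arr[0]=12 > arr[5]=3
(0, 6): arr[0]=12 > arr[6]=3
(0, 7): arr[0]=12 > arr[7]=4
(1, 2): arr[1]=20 > arr[2]=4
(1, 4): arr[1]=20 > arr[4]=3
(1, 5): arr[1]=20 > arr[5]=3
(1, 6): arr[1]=20 > arr[6]=3
(1, 7): arr[1]=20 > arr[7]=4
(2, 4): arr[2]=4 > arr[4]=3
(2, 5): arr[2]=4 > arr[5]=3
(2, 6): arr[2]=4 > arr[6]=3
(3, 4): arr[3]=20 > arr[4]=3
(3, 5): arr[3]=20 > arr[5]=3
(3, 6): arr[3]=20 > arr[6]=3
(3, 7): arr[3]=20 > arr[7]=4

Total inversions: 17

The array has 17 inversion(s): (0,2), (0,4), (0,5), (0,6), (0,7), (1,2), (1,4), (1,5), (1,6), (1,7), (2,4), (2,5), (2,6), (3,4), (3,5), (3,6), (3,7). Each pair (i,j) satisfies i < j and arr[i] > arr[j].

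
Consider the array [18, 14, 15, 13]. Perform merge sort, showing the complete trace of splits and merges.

Merge sort trace:

Split: [18, 14, 15, 13] -> [18, 14] and [15, 13]
  Split: [18, 14] -> [18] and [14]
  Merge: [18] + [14] -> [14, 18]
  Split: [15, 13] -> [15] and [13]
  Merge: [15] + [13] -> [13, 15]
Merge: [14, 18] + [13, 15] -> [13, 14, 15, 18]

Final sorted array: [13, 14, 15, 18]

The merge sort proceeds by recursively splitting the array and merging sorted halves.
After all merges, the sorted array is [13, 14, 15, 18].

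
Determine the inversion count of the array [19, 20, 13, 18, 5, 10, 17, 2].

Finding inversions in [19, 20, 13, 18, 5, 10, 17, 2]:

(0, 2): arr[0]=19 > arr[2]=13
(0, 3): arr[0]=19 > arr[3]=18
(0, 4): arr[0]=19 > arr[4]=5
(0, 5): arr[0]=19 > arr[5]=10
(0, 6): arr[0]=19 > arr[6]=17
(0, 7): arr[0]=19 > arr[7]=2
(1, 2): arr[1]=20 > arr[2]=13
(1, 3): arr[1]=20 > arr[3]=18
(1, 4): arr[1]=20 > arr[4]=5
(1, 5): arr[1]=20 > arr[5]=10
(1, 6): arr[1]=20 > arr[6]=17
(1, 7): arr[1]=20 > arr[7]=2
(2, 4): arr[2]=13 > arr[4]=5
(2, 5): arr[2]=13 > arr[5]=10
(2, 7): arr[2]=13 > arr[7]=2
(3, 4): arr[3]=18 > arr[4]=5
(3, 5): arr[3]=18 > arr[5]=10
(3, 6): arr[3]=18 > arr[6]=17
(3, 7): arr[3]=18 > arr[7]=2
(4, 7): arr[4]=5 > arr[7]=2
(5, 7): arr[5]=10 > arr[7]=2
(6, 7): arr[6]=17 > arr[7]=2

Total inversions: 22

The array has 22 inversion(s): (0,2), (0,3), (0,4), (0,5), (0,6), (0,7), (1,2), (1,3), (1,4), (1,5), (1,6), (1,7), (2,4), (2,5), (2,7), (3,4), (3,5), (3,6), (3,7), (4,7), (5,7), (6,7). Each pair (i,j) satisfies i < j and arr[i] > arr[j].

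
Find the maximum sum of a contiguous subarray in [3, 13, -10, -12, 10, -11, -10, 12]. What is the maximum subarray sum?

Using Kadane's algorithm on [3, 13, -10, -12, 10, -11, -10, 12]:

Scanning through the array:
Position 1 (value 13): max_ending_here = 16, max_so_far = 16
Position 2 (value -10): max_ending_here = 6, max_so_far = 16
Position 3 (value -12): max_ending_here = -6, max_so_far = 16
Position 4 (value 10): max_ending_here = 10, max_so_far = 16
Position 5 (value -11): max_ending_here = -1, max_so_far = 16
Position 6 (value -10): max_ending_here = -10, max_so_far = 16
Position 7 (value 12): max_ending_here = 12, max_so_far = 16

Maximum subarray: [3, 13]
Maximum sum: 16

The maximum subarray is [3, 13] with sum 16. This subarray runs from index 0 to index 1.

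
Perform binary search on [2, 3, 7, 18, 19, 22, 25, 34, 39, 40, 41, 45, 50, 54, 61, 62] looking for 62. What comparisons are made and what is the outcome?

Binary search for 62 in [2, 3, 7, 18, 19, 22, 25, 34, 39, 40, 41, 45, 50, 54, 61, 62]:

lo=0, hi=15, mid=7, arr[mid]=34 -> 34 < 62, search right half
lo=8, hi=15, mid=11, arr[mid]=45 -> 45 < 62, search right half
lo=12, hi=15, mid=13, arr[mid]=54 -> 54 < 62, search right half
lo=14, hi=15, mid=14, arr[mid]=61 -> 61 < 62, search right half
lo=15, hi=15, mid=15, arr[mid]=62 -> Found target at index 15!

Binary search finds 62 at index 15 after 5 comparisons. The search repeatedly halves the search space by comparing with the middle element.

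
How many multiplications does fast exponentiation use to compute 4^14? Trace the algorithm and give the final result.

Computing 4^14 by squaring (build up from 4^1; each line after the first costs one multiplication):

4^1 = 4
4^2 = (4^1)^2 = 4^2 = 16
4^3 = 4 * 4^2 = 4 * 16 = 64
4^6 = (4^3)^2 = 64^2 = 4096
4^7 = 4 * 4^6 = 4 * 4096 = 16384
4^14 = (4^7)^2 = 16384^2 = 268435456

Result: 268435456
Multiplications needed: 5 (5 lines after 4^1)

4^14 = 268435456. Using exponentiation by squaring, this requires 5 multiplications. The key idea: if the exponent is even, square the half-power; if odd, multiply by the base once.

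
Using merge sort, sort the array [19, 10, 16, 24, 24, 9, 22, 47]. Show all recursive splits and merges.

Merge sort trace:

Split: [19, 10, 16, 24, 24, 9, 22, 47] -> [19, 10, 16, 24] and [24, 9, 22, 47]
  Split: [19, 10, 16, 24] -> [19, 10] and [16, 24]
    Split: [19, 10] -> [19] and [10]
    Merge: [19] + [10] -> [10, 19]
    Split: [16, 24] -> [16] and [24]
    Merge: [16] + [24] -> [16, 24]
  Merge: [10, 19] + [16, 24] -> [10, 16, 19, 24]
  Split: [24, 9, 22, 47] -> [24, 9] and [22, 47]
    Split: [24, 9] -> [24] and [9]
    Merge: [24] + [9] -> [9, 24]
    Split: [22, 47] -> [22] and [47]
    Merge: [22] + [47] -> [22, 47]
  Merge: [9, 24] + [22, 47] -> [9, 22, 24, 47]
Merge: [10, 16, 19, 24] + [9, 22, 24, 47] -> [9, 10, 16, 19, 22, 24, 24, 47]

Final sorted array: [9, 10, 16, 19, 22, 24, 24, 47]

The merge sort proceeds by recursively splitting the array and merging sorted halves.
After all merges, the sorted array is [9, 10, 16, 19, 22, 24, 24, 47].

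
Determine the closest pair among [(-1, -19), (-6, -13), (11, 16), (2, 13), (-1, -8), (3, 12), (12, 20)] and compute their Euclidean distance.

Computing all pairwise distances among 7 points:

d((-1, -19), (-6, -13)) = 7.8102
d((-1, -19), (11, 16)) = 37.0
d((-1, -19), (2, 13)) = 32.1403
d((-1, -19), (-1, -8)) = 11.0
d((-1, -19), (3, 12)) = 31.257
d((-1, -19), (12, 20)) = 41.1096
d((-6, -13), (11, 16)) = 33.6155
d((-6, -13), (2, 13)) = 27.2029
d((-6, -13), (-1, -8)) = 7.0711
d((-6, -13), (3, 12)) = 26.5707
d((-6, -13), (12, 20)) = 37.5899
d((11, 16), (2, 13)) = 9.4868
d((11, 16), (-1, -8)) = 26.8328
d((11, 16), (3, 12)) = 8.9443
d((11, 16), (12, 20)) = 4.1231
d((2, 13), (-1, -8)) = 21.2132
d((2, 13), (3, 12)) = 1.4142 <-- minimum
d((2, 13), (12, 20)) = 12.2066
d((-1, -8), (3, 12)) = 20.3961
d((-1, -8), (12, 20)) = 30.8707
d((3, 12), (12, 20)) = 12.0416

Closest pair: (2, 13) and (3, 12) with distance 1.4142

The closest pair is (2, 13) and (3, 12) with Euclidean distance 1.4142. For 7 points, brute-force pairwise comparison is shown above. For large n, the divide-and-conquer algorithm (sort by x, recurse on halves, check the dividing strip) achieves O(n log n).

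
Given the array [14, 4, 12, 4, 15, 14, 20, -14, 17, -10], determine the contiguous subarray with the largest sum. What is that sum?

Using Kadane's algorithm on [14, 4, 12, 4, 15, 14, 20, -14, 17, -10]:

Scanning through the array:
Position 1 (value 4): max_ending_here = 18, max_so_far = 18
Position 2 (value 12): max_ending_here = 30, max_so_far = 30
Position 3 (value 4): max_ending_here = 34, max_so_far = 34
Position 4 (value 15): max_ending_here = 49, max_so_far = 49
Position 5 (value 14): max_ending_here = 63, max_so_far = 63
Position 6 (value 20): max_ending_here = 83, max_so_far = 83
Position 7 (value -14): max_ending_here = 69, max_so_far = 83
Position 8 (value 17): max_ending_here = 86, max_so_far = 86
Position 9 (value -10): max_ending_here = 76, max_so_far = 86

Maximum subarray: [14, 4, 12, 4, 15, 14, 20, -14, 17]
Maximum sum: 86

The maximum subarray is [14, 4, 12, 4, 15, 14, 20, -14, 17] with sum 86. This subarray runs from index 0 to index 8.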